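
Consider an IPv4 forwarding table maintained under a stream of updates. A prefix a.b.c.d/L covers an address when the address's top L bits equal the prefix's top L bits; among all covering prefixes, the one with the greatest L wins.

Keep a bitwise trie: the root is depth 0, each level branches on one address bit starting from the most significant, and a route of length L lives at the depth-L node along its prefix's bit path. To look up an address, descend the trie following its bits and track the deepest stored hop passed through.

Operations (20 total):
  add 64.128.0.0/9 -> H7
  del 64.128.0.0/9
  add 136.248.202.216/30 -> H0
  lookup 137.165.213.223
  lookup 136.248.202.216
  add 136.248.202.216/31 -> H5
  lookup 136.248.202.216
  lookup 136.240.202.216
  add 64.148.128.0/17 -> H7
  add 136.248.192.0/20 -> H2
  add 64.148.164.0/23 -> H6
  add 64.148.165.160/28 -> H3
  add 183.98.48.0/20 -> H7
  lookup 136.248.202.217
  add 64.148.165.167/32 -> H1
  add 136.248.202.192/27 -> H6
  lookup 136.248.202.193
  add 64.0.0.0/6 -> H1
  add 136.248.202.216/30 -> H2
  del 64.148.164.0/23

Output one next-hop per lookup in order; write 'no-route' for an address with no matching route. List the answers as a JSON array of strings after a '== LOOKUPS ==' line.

Trace:
  + 64.128.0.0/9 (H7) depth=9
  del 64.128.0.0/9 (clear depth 9)
  + 136.248.202.216/30 (H0) depth=30
  Q 137.165.213.223: descend 1000100 ; hops seen [∅] ; pick no-route
  Q 136.248.202.216: descend 100010001111100011001010110110 ; hops seen [H0] ; pick H0
  + 136.248.202.216/31 (H5) depth=31
  Q 136.248.202.216: descend 1000100011111000110010101101100 ; hops seen [H0,H5] ; pick H5
  Q 136.240.202.216: descend 100010001111 ; hops seen [∅] ; pick no-route
  + 64.148.128.0/17 (H7) depth=17
  + 136.248.192.0/20 (H2) depth=20
  + 64.148.164.0/23 (H6) depth=23
  + 64.148.165.160/28 (H3) depth=28
  + 183.98.48.0/20 (H7) depth=20
  Q 136.248.202.217: descend 1000100011111000110010101101100 ; hops seen [H2,H0,H5] ; pick H5
  + 64.148.165.167/32 (H1) depth=32
  + 136.248.202.192/27 (H6) depth=27
  Q 136.248.202.193: descend 100010001111100011001010110 ; hops seen [H2,H6] ; pick H6
  + 64.0.0.0/6 (H1) depth=6
  + 136.248.202.216/30 (H2) depth=30
  del 64.148.164.0/23 (clear depth 23)

== LOOKUPS ==
["no-route","H0","H5","no-route","H5","H6"]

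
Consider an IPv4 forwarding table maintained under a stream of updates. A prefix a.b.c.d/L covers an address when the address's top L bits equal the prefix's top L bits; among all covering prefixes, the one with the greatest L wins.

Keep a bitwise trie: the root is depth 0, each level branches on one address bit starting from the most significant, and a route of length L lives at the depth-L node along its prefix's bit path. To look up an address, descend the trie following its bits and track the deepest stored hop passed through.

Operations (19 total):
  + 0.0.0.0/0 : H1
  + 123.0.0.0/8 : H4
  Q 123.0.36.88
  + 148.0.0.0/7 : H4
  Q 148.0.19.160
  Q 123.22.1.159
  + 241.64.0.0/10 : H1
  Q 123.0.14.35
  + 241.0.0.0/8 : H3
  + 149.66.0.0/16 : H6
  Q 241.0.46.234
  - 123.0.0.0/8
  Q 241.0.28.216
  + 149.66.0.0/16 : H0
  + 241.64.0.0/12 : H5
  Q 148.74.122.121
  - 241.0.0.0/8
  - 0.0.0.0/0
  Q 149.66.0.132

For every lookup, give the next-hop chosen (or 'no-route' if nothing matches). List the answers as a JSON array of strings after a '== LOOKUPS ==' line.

Apply in order:
  + 0.0.0.0/0 (H1) depth=0
  + 123.0.0.0/8 (H4) depth=8
  ? 123.0.36.88  path d0:H1→d1:-→d2:-→d3:-→d4:-→d5:-→d6:-→d7:-→d8:H4  best=H4
  + 148.0.0.0/7 (H4) depth=7
  ? 148.0.19.160  path d0:H1→d1:-→d2:-→d3:-→d4:-→d5:-→d6:-→d7:H4  best=H4
  ? 123.22.1.159  path d0:H1→d1:-→d2:-→d3:-→d4:-→d5:-→d6:-→d7:-→d8:H4  best=H4
  + 241.64.0.0/10 (H1) depth=10
  ? 123.0.14.35  path d0:H1→d1:-→d2:-→d3:-→d4:-→d5:-→d6:-→d7:-→d8:H4  best=H4
  + 241.0.0.0/8 (H3) depth=8
  + 149.66.0.0/16 (H6) depth=16
  ? 241.0.46.234  path d0:H1→d1:-→d2:-→d3:-→d4:-→d5:-→d6:-→d7:-→d8:H3→d9:-  best=H3
  - 123.0.0.0/8 clear@8
  ? 241.0.28.216  path d0:H1→d1:-→d2:-→d3:-→d4:-→d5:-→d6:-→d7:-→d8:H3→d9:-  best=H3
  + 149.66.0.0/16 (H0) depth=16
  + 241.64.0.0/12 (H5) depth=12
  ? 148.74.122.121  path d0:H1→d1:-→d2:-→d3:-→d4:-→d5:-→d6:-→d7:H4  best=H4
  - 241.0.0.0/8 clear@8
  - 0.0.0.0/0 clear@0
  ? 149.66.0.132  path d0:-→d1:-→d2:-→d3:-→d4:-→d5:-→d6:-→d7:H4→d8:-→d9:-→d10:-→d11:-→d12:-→d13:-→d14:-→d15:-→d16:H0  best=H0

== LOOKUPS ==
["H4","H4","H4","H4","H3","H3","H4","H0"]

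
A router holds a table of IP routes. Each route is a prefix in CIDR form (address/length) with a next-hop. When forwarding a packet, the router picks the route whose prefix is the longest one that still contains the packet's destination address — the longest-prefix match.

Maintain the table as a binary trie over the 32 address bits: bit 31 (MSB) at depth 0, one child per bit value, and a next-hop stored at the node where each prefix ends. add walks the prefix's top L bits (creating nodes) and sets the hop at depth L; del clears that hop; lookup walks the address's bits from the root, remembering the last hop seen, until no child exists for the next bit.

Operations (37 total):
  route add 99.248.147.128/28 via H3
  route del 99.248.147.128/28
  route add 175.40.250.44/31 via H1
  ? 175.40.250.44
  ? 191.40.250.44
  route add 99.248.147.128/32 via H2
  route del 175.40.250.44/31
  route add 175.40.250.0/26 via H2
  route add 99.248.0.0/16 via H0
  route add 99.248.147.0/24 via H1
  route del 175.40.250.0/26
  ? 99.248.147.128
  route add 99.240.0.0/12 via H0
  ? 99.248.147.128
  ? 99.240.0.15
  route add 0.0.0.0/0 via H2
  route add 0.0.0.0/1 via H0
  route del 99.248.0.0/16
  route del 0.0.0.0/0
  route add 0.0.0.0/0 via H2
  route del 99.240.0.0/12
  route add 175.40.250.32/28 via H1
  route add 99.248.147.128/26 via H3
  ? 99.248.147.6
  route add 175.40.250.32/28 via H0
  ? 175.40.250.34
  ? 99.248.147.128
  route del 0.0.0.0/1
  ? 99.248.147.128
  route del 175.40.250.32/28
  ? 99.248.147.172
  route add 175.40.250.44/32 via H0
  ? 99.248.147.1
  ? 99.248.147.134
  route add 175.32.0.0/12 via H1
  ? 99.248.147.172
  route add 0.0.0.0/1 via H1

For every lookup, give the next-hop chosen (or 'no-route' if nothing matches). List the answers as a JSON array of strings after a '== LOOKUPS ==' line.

Process each operation:
  + 99.248.147.128/28 (H3) depth=28
  del 99.248.147.128/28 (clear depth 28)
  + 175.40.250.44/31 (H1) depth=31
  Q 175.40.250.44: descend 1010111100101000111110100010110 ; hops seen [H1] ; pick H1
  Q 191.40.250.44: descend 101 ; hops seen [∅] ; pick no-route
  + 99.248.147.128/32 (H2) depth=32
  del 175.40.250.44/31 (clear depth 31)
  + 175.40.250.0/26 (H2) depth=26
  + 99.248.0.0/16 (H0) depth=16
  + 99.248.147.0/24 (H1) depth=24
  del 175.40.250.0/26 (clear depth 26)
  Q 99.248.147.128: descend 01100011111110001001001110000000 ; hops seen [H0,H1,H2] ; pick H2
  + 99.240.0.0/12 (H0) depth=12
  Q 99.248.147.128: descend 01100011111110001001001110000000 ; hops seen [H0,H0,H1,H2] ; pick H2
  Q 99.240.0.15: descend 011000111111 ; hops seen [H0] ; pick H0
  + 0.0.0.0/0 (H2) depth=0
  + 0.0.0.0/1 (H0) depth=1
  del 99.248.0.0/16 (clear depth 16)
  del 0.0.0.0/0 (clear depth 0)
  + 0.0.0.0/0 (H2) depth=0
  del 99.240.0.0/12 (clear depth 12)
  + 175.40.250.32/28 (H1) depth=28
  + 99.248.147.128/26 (H3) depth=26
  Q 99.248.147.6: descend 011000111111100010010011 ; hops seen [H2,H0,H1] ; pick H1
  + 175.40.250.32/28 (H0) depth=28
  Q 175.40.250.34: descend 1010111100101000111110100010 ; hops seen [H2,H0] ; pick H0
  Q 99.248.147.128: descend 01100011111110001001001110000000 ; hops seen [H2,H0,H1,H3,H2] ; pick H2
  del 0.0.0.0/1 (clear depth 1)
  Q 99.248.147.128: descend 01100011111110001001001110000000 ; hops seen [H2,H1,H3,H2] ; pick H2
  del 175.40.250.32/28 (clear depth 28)
  Q 99.248.147.172: descend 01100011111110001001001110 ; hops seen [H2,H1,H3] ; pick H3
  + 175.40.250.44/32 (H0) depth=32
  Q 99.248.147.1: descend 011000111111100010010011 ; hops seen [H2,H1] ; pick H1
  Q 99.248.147.134: descend 01100011111110001001001110000 ; hops seen [H2,H1,H3] ; pick H3
  + 175.32.0.0/12 (H1) depth=12
  Q 99.248.147.172: descend 01100011111110001001001110 ; hops seen [H2,H1,H3] ; pick H3
  + 0.0.0.0/1 (H1) depth=1

== LOOKUPS ==
["H1","no-route","H2","H2","H0","H1","H0","H2","H2","H3","H1","H3","H3"]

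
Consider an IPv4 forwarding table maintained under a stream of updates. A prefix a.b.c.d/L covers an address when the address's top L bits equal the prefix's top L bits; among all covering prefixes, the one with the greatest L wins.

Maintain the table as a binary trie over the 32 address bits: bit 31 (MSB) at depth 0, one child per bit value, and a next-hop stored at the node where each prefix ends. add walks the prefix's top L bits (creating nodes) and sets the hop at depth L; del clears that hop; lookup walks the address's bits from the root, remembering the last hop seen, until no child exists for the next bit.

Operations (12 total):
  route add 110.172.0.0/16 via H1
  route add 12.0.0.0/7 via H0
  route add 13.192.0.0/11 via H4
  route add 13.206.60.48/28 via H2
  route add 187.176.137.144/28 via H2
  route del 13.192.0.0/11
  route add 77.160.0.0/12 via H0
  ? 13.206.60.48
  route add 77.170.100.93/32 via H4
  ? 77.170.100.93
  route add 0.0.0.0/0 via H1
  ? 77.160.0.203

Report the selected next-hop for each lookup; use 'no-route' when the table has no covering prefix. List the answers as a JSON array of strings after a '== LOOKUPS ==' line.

Apply in order:
  + 110.172.0.0/16 (H1) depth=16
  + 12.0.0.0/7 (H0) depth=7
  + 13.192.0.0/11 (H4) depth=11
  + 13.206.60.48/28 (H2) depth=28
  + 187.176.137.144/28 (H2) depth=28
  - 13.192.0.0/11 clear@11
  + 77.160.0.0/12 (H0) depth=12
  ? 13.206.60.48  path d0:-→d1:-→d2:-→d3:-→d4:-→d5:-→d6:-→d7:H0→d8:-→d9:-→d10:-→d11:-→d12:-→d13:-→d14:-→d15:-→d16:-→d17:-→d18:-→d19:-→d20:-→d21:-→d22:-→d23:-→d24:-→d25:-→d26:-→d27:-→d28:H2  best=H2
  + 77.170.100.93/32 (H4) depth=32
  ? 77.170.100.93  path d0:-→d1:-→d2:-→d3:-→d4:-→d5:-→d6:-→d7:-→d8:-→d9:-→d10:-→d11:-→d12:H0→d13:-→d14:-→d15:-→d16:-→d17:-→d18:-→d19:-→d20:-→d21:-→d22:-→d23:-→d24:-→d25:-→d26:-→d27:-→d28:-→d29:-→d30:-→d31:-→d32:H4  best=H4
  + 0.0.0.0/0 (H1) depth=0
  ? 77.160.0.203  path d0:H1→d1:-→d2:-→d3:-→d4:-→d5:-→d6:-→d7:-→d8:-→d9:-→d10:-→d11:-→d12:H0  best=H0

== LOOKUPS ==
["H2","H4","H0"]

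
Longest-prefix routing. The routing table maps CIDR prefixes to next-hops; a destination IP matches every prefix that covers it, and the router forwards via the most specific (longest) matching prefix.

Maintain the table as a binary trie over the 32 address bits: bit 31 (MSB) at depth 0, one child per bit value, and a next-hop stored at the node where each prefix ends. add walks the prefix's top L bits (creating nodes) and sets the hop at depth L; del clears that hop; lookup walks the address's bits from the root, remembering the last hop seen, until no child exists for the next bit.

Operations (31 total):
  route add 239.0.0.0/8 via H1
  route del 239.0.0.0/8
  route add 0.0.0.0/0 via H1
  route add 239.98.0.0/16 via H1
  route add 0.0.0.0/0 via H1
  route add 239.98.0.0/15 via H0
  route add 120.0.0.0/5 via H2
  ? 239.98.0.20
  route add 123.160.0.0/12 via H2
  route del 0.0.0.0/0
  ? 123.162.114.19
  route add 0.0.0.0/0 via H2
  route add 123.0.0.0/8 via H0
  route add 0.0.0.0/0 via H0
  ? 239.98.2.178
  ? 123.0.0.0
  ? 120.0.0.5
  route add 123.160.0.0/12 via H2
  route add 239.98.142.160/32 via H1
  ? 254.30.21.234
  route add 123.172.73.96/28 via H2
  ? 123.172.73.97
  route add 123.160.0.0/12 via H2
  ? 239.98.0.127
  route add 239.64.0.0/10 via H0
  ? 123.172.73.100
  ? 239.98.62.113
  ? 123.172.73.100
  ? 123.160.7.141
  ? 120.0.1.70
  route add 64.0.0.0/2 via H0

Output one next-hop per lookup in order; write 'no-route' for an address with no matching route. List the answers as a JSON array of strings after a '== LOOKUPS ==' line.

Process each operation:
  + 239.0.0.0/8 (H1) depth=8
  - 239.0.0.0/8 clear@8
  + 0.0.0.0/0 (H1) depth=0
  + 239.98.0.0/16 (H1) depth=16
  + 0.0.0.0/0 (H1) depth=0
  + 239.98.0.0/15 (H0) depth=15
  + 120.0.0.0/5 (H2) depth=5
  lookup 239.98.0.20: bits 1110111101100010 walk d0:H1→d1:-→d2:-→d3:-→d4:-→d5:-→d6:-→d7:-→d8:-→d9:-→d10:-→d11:-→d12:-→d13:-→d14:-→d15:H0→d16:H1 -> H1
  + 123.160.0.0/12 (H2) depth=12
  - 0.0.0.0/0 clear@0
  lookup 123.162.114.19: bits 011110111010 walk d0:-→d1:-→d2:-→d3:-→d4:-→d5:H2→d6:-→d7:-→d8:-→d9:-→d10:-→d11:-→d12:H2 -> H2
  + 0.0.0.0/0 (H2) depth=0
  + 123.0.0.0/8 (H0) depth=8
  + 0.0.0.0/0 (H0) depth=0
  lookup 239.98.2.178: bits 1110111101100010 walk d0:H0→d1:-→d2:-→d3:-→d4:-→d5:-→d6:-→d7:-→d8:-→d9:-→d10:-→d11:-→d12:-→d13:-→d14:-→d15:H0→d16:H1 -> H1
  lookup 123.0.0.0: bits 01111011 walk d0:H0→d1:-→d2:-→d3:-→d4:-→d5:H2→d6:-→d7:-→d8:H0 -> H0
  lookup 120.0.0.5: bits 011110 walk d0:H0→d1:-→d2:-→d3:-→d4:-→d5:H2→d6:- -> H2
  + 123.160.0.0/12 (H2) depth=12
  + 239.98.142.160/32 (H1) depth=32
  lookup 254.30.21.234: bits 111 walk d0:H0→d1:-→d2:-→d3:- -> H0
  + 123.172.73.96/28 (H2) depth=28
  lookup 123.172.73.97: bits 0111101110101100010010010110 walk d0:H0→d1:-→d2:-→d3:-→d4:-→d5:H2→d6:-→d7:-→d8:H0→d9:-→d10:-→d11:-→d12:H2→d13:-→d14:-→d15:-→d16:-→d17:-→d18:-→d19:-→d20:-→d21:-→d22:-→d23:-→d24:-→d25:-→d26:-→d27:-→d28:H2 -> H2
  + 123.160.0.0/12 (H2) depth=12
  lookup 239.98.0.127: bits 1110111101100010 walk d0:H0→d1:-→d2:-→d3:-→d4:-→d5:-→d6:-→d7:-→d8:-→d9:-→d10:-→d11:-→d12:-→d13:-→d14:-→d15:H0→d16:H1 -> H1
  + 239.64.0.0/10 (H0) depth=10
  lookup 123.172.73.100: bits 0111101110101100010010010110 walk d0:H0→d1:-→d2:-→d3:-→d4:-→d5:H2→d6:-→d7:-→d8:H0→d9:-→d10:-→d11:-→d12:H2→d13:-→d14:-→d15:-→d16:-→d17:-→d18:-→d19:-→d20:-→d21:-→d22:-→d23:-→d24:-→d25:-→d26:-→d27:-→d28:H2 -> H2
  lookup 239.98.62.113: bits 1110111101100010 walk d0:H0→d1:-→d2:-→d3:-→d4:-→d5:-→d6:-→d7:-→d8:-→d9:-→d10:H0→d11:-→d12:-→d13:-→d14:-→d15:H0→d16:H1 -> H1
  lookup 123.172.73.100: bits 0111101110101100010010010110 walk d0:H0→d1:-→d2:-→d3:-→d4:-→d5:H2→d6:-→d7:-→d8:H0→d9:-→d10:-→d11:-→d12:H2→d13:-→d14:-→d15:-→d16:-→d17:-→d18:-→d19:-→d20:-→d21:-→d22:-→d23:-→d24:-→d25:-→d26:-→d27:-→d28:H2 -> H2
  lookup 123.160.7.141: bits 011110111010 walk d0:H0→d1:-→d2:-→d3:-→d4:-→d5:H2→d6:-→d7:-→d8:H0→d9:-→d10:-→d11:-→d12:H2 -> H2
  lookup 120.0.1.70: bits 011110 walk d0:H0→d1:-→d2:-→d3:-→d4:-→d5:H2→d6:- -> H2
  + 64.0.0.0/2 (H0) depth=2

== LOOKUPS ==
["H1","H2","H1","H0","H2","H0","H2","H1","H2","H1","H2","H2","H2"]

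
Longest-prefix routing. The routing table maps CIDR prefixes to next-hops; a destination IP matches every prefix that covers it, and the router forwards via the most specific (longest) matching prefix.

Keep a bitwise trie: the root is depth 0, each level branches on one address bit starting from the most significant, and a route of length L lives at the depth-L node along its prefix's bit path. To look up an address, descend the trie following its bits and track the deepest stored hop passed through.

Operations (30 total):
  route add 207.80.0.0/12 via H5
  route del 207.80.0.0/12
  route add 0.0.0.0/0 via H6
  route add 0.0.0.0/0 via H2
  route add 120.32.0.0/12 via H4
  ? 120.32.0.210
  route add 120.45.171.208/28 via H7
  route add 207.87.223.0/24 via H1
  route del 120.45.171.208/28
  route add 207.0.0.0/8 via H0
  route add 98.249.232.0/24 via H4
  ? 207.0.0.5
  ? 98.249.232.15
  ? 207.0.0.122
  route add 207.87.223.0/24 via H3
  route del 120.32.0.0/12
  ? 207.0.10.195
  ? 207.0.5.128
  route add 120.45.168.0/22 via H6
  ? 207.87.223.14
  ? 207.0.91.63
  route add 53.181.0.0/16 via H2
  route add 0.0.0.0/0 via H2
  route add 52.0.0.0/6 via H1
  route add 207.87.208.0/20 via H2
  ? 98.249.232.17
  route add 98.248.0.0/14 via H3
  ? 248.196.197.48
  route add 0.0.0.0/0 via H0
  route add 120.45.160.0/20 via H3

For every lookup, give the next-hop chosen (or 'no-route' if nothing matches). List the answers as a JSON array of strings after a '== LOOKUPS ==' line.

Apply in order:
  + 207.80.0.0/12 (H5) depth=12
  del 207.80.0.0/12 (clear depth 12)
  + 0.0.0.0/0 (H6) depth=0
  + 0.0.0.0/0 (H2) depth=0
  + 120.32.0.0/12 (H4) depth=12
  Q 120.32.0.210: descend 011110000010 ; hops seen [H2,H4] ; pick H4
  + 120.45.171.208/28 (H7) depth=28
  + 207.87.223.0/24 (H1) depth=24
  del 120.45.171.208/28 (clear depth 28)
  + 207.0.0.0/8 (H0) depth=8
  + 98.249.232.0/24 (H4) depth=24
  Q 207.0.0.5: descend 110011110 ; hops seen [H2,H0] ; pick H0
  Q 98.249.232.15: descend 011000101111100111101000 ; hops seen [H2,H4] ; pick H4
  Q 207.0.0.122: descend 110011110 ; hops seen [H2,H0] ; pick H0
  + 207.87.223.0/24 (H3) depth=24
  del 120.32.0.0/12 (clear depth 12)
  Q 207.0.10.195: descend 110011110 ; hops seen [H2,H0] ; pick H0
  Q 207.0.5.128: descend 110011110 ; hops seen [H2,H0] ; pick H0
  + 120.45.168.0/22 (H6) depth=22
  Q 207.87.223.14: descend 110011110101011111011111 ; hops seen [H2,H0,H3] ; pick H3
  Q 207.0.91.63: descend 110011110 ; hops seen [H2,H0] ; pick H0
  + 53.181.0.0/16 (H2) depth=16
  + 0.0.0.0/0 (H2) depth=0
  + 52.0.0.0/6 (H1) depth=6
  + 207.87.208.0/20 (H2) depth=20
  Q 98.249.232.17: descend 011000101111100111101000 ; hops seen [H2,H4] ; pick H4
  + 98.248.0.0/14 (H3) depth=14
  Q 248.196.197.48: descend 11 ; hops seen [H2] ; pick H2
  + 0.0.0.0/0 (H0) depth=0
  + 120.45.160.0/20 (H3) depth=20

== LOOKUPS ==
["H4","H0","H4","H0","H0","H0","H3","H0","H4","H2"]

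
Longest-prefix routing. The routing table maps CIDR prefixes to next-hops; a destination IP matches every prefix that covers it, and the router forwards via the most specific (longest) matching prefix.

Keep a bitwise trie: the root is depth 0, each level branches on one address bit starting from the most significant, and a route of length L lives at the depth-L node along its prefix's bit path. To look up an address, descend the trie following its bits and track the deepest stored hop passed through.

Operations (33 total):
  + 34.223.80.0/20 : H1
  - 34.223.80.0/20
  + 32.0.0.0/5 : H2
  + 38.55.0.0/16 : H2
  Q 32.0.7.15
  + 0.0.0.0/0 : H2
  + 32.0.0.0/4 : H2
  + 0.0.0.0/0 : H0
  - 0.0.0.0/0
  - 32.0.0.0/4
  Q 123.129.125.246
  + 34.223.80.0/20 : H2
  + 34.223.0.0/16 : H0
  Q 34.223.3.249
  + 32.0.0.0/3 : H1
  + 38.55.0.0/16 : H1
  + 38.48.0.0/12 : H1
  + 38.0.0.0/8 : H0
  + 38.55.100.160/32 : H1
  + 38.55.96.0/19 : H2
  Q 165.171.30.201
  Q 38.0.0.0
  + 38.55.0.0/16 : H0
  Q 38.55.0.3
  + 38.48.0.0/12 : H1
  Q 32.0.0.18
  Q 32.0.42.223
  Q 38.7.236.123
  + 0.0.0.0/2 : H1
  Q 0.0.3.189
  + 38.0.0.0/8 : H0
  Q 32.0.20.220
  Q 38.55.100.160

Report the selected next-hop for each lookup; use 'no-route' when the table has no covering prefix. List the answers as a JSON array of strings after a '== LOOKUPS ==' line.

Trace:
  + 34.223.80.0/20 (H1) depth=20
  del 34.223.80.0/20 (clear depth 20)
  + 32.0.0.0/5 (H2) depth=5
  + 38.55.0.0/16 (H2) depth=16
  Q 32.0.7.15: descend 001000 ; hops seen [H2] ; pick H2
  + 0.0.0.0/0 (H2) depth=0
  + 32.0.0.0/4 (H2) depth=4
  + 0.0.0.0/0 (H0) depth=0
  del 0.0.0.0/0 (clear depth 0)
  del 32.0.0.0/4 (clear depth 4)
  Q 123.129.125.246: descend 0 ; hops seen [∅] ; pick no-route
  + 34.223.80.0/20 (H2) depth=20
  + 34.223.0.0/16 (H0) depth=16
  Q 34.223.3.249: descend 00100010110111110 ; hops seen [H2,H0] ; pick H0
  + 32.0.0.0/3 (H1) depth=3
  + 38.55.0.0/16 (H1) depth=16
  + 38.48.0.0/12 (H1) depth=12
  + 38.0.0.0/8 (H0) depth=8
  + 38.55.100.160/32 (H1) depth=32
  + 38.55.96.0/19 (H2) depth=19
  Q 165.171.30.201: descend ε ; hops seen [∅] ; pick no-route
  Q 38.0.0.0: descend 0010011000 ; hops seen [H1,H2,H0] ; pick H0
  + 38.55.0.0/16 (H0) depth=16
  Q 38.55.0.3: descend 00100110001101110 ; hops seen [H1,H2,H0,H1,H0] ; pick H0
  + 38.48.0.0/12 (H1) depth=12
  Q 32.0.0.18: descend 001000 ; hops seen [H1,H2] ; pick H2
  Q 32.0.42.223: descend 001000 ; hops seen [H1,H2] ; pick H2
  Q 38.7.236.123: descend 0010011000 ; hops seen [H1,H2,H0] ; pick H0
  + 0.0.0.0/2 (H1) depth=2
  Q 0.0.3.189: descend 00 ; hops seen [H1] ; pick H1
  + 38.0.0.0/8 (H0) depth=8
  Q 32.0.20.220: descend 001000 ; hops seen [H1,H1,H2] ; pick H2
  Q 38.55.100.160: descend 00100110001101110110010010100000 ; hops seen [H1,H1,H2,H0,H1,H0,H2,H1] ; pick H1

== LOOKUPS ==
["H2","no-route","H0","no-route","H0","H0","H2","H2","H0","H1","H2","H1"]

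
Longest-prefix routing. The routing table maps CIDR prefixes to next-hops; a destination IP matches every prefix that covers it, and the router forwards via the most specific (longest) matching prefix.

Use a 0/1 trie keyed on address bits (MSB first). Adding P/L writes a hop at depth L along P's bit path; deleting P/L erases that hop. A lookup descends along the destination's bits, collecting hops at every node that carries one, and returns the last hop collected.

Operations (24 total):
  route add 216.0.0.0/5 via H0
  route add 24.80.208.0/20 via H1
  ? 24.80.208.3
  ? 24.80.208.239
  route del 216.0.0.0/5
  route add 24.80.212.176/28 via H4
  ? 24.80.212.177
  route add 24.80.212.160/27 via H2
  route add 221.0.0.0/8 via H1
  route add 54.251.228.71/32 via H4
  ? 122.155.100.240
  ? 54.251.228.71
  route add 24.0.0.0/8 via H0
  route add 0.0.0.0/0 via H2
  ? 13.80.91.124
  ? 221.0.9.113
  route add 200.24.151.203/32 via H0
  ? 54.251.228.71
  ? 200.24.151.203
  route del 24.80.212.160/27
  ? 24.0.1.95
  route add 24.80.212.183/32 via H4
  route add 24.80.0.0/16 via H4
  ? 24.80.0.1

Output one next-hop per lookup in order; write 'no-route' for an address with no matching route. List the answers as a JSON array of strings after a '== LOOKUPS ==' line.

Apply in order:
  add 216.0.0.0/5 -> H0 at depth 5
  add 24.80.208.0/20 -> H1 at depth 20
  lookup 24.80.208.3: bits 00011000010100001101 walk d0:-→d1:-→d2:-→d3:-→d4:-→d5:-→d6:-→d7:-→d8:-→d9:-→d10:-→d11:-→d12:-→d13:-→d14:-→d15:-→d16:-→d17:-→d18:-→d19:-→d20:H1 -> H1
  lookup 24.80.208.239: bits 00011000010100001101 walk d0:-→d1:-→d2:-→d3:-→d4:-→d5:-→d6:-→d7:-→d8:-→d9:-→d10:-→d11:-→d12:-→d13:-→d14:-→d15:-→d16:-→d17:-→d18:-→d19:-→d20:H1 -> H1
  - 216.0.0.0/5 clear@5
  add 24.80.212.176/28 -> H4 at depth 28
  lookup 24.80.212.177: bits 0001100001010000110101001011 walk d0:-→d1:-→d2:-→d3:-→d4:-→d5:-→d6:-→d7:-→d8:-→d9:-→d10:-→d11:-→d12:-→d13:-→d14:-→d15:-→d16:-→d17:-→d18:-→d19:-→d20:H1→d21:-→d22:-→d23:-→d24:-→d25:-→d26:-→d27:-→d28:H4 -> H4
  add 24.80.212.160/27 -> H2 at depth 27
  add 221.0.0.0/8 -> H1 at depth 8
  add 54.251.228.71/32 -> H4 at depth 32
  lookup 122.155.100.240: bits 0 walk d0:-→d1:- -> no-route
  lookup 54.251.228.71: bits 00110110111110111110010001000111 walk d0:-→d1:-→d2:-→d3:-→d4:-→d5:-→d6:-→d7:-→d8:-→d9:-→d10:-→d11:-→d12:-→d13:-→d14:-→d15:-→d16:-→d17:-→d18:-→d19:-→d20:-→d21:-→d22:-→d23:-→d24:-→d25:-→d26:-→d27:-→d28:-→d29:-→d30:-→d31:-→d32:H4 -> H4
  add 24.0.0.0/8 -> H0 at depth 8
  add 0.0.0.0/0 -> H2 at depth 0
  lookup 13.80.91.124: bits 000 walk d0:H2→d1:-→d2:-→d3:- -> H2
  lookup 221.0.9.113: bits 11011101 walk d0:H2→d1:-→d2:-→d3:-→d4:-→d5:-→d6:-→d7:-→d8:H1 -> H1
  add 200.24.151.203/32 -> H0 at depth 32
  lookup 54.251.228.71: bits 00110110111110111110010001000111 walk d0:H2→d1:-→d2:-→d3:-→d4:-→d5:-→d6:-→d7:-→d8:-→d9:-→d10:-→d11:-→d12:-→d13:-→d14:-→d15:-→d16:-→d17:-→d18:-→d19:-→d20:-→d21:-→d22:-→d23:-→d24:-→d25:-→d26:-→d27:-→d28:-→d29:-→d30:-→d31:-→d32:H4 -> H4
  lookup 200.24.151.203: bits 11001000000110001001011111001011 walk d0:H2→d1:-→d2:-→d3:-→d4:-→d5:-→d6:-→d7:-→d8:-→d9:-→d10:-→d11:-→d12:-→d13:-→d14:-→d15:-→d16:-→d17:-→d18:-→d19:-→d20:-→d21:-→d22:-→d23:-→d24:-→d25:-→d26:-→d27:-→d28:-→d29:-→d30:-→d31:-→d32:H0 -> H0
  - 24.80.212.160/27 clear@27
  lookup 24.0.1.95: bits 000110000 walk d0:H2→d1:-→d2:-→d3:-→d4:-→d5:-→d6:-→d7:-→d8:H0→d9:- -> H0
  add 24.80.212.183/32 -> H4 at depth 32
  add 24.80.0.0/16 -> H4 at depth 16
  lookup 24.80.0.1: bits 0001100001010000 walk d0:H2→d1:-→d2:-→d3:-→d4:-→d5:-→d6:-→d7:-→d8:H0→d9:-→d10:-→d11:-→d12:-→d13:-→d14:-→d15:-→d16:H4 -> H4

== LOOKUPS ==
["H1","H1","H4","no-route","H4","H2","H1","H4","H0","H0","H4"]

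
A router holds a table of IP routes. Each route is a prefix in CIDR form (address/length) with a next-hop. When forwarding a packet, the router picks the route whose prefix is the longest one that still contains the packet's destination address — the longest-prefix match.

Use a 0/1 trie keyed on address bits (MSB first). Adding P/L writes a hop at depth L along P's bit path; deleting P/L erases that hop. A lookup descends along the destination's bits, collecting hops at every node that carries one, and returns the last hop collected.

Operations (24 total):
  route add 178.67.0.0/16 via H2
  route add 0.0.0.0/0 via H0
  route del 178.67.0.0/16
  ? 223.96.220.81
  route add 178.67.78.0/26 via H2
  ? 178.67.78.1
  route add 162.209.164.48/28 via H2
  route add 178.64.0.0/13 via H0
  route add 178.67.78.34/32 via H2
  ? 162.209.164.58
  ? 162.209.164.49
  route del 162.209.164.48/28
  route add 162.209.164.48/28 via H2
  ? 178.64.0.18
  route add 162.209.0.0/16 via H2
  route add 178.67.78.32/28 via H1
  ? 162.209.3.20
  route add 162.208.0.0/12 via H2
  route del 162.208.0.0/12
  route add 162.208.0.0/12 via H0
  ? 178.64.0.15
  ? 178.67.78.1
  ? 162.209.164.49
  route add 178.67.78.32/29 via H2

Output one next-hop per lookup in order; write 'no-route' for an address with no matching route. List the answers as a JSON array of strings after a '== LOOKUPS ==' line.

Trace:
  add 178.67.0.0/16 -> H2 at depth 16
  add 0.0.0.0/0 -> H0 at depth 0
  del 178.67.0.0/16 (clear depth 16)
  ? 223.96.220.81  path d0:H0→d1:-  best=H0
  add 178.67.78.0/26 -> H2 at depth 26
  ? 178.67.78.1  path d0:H0→d1:-→d2:-→d3:-→d4:-→d5:-→d6:-→d7:-→d8:-→d9:-→d10:-→d11:-→d12:-→d13:-→d14:-→d15:-→d16:-→d17:-→d18:-→d19:-→d20:-→d21:-→d22:-→d23:-→d24:-→d25:-→d26:H2  best=H2
  add 162.209.164.48/28 -> H2 at depth 28
  add 178.64.0.0/13 -> H0 at depth 13
  add 178.67.78.34/32 -> H2 at depth 32
  ? 162.209.164.58  path d0:H0→d1:-→d2:-→d3:-→d4:-→d5:-→d6:-→d7:-→d8:-→d9:-→d10:-→d11:-→d12:-→d13:-→d14:-→d15:-→d16:-→d17:-→d18:-→d19:-→d20:-→d21:-→d22:-→d23:-→d24:-→d25:-→d26:-→d27:-→d28:H2  best=H2
  ? 162.209.164.49  path d0:H0→d1:-→d2:-→d3:-→d4:-→d5:-→d6:-→d7:-→d8:-→d9:-→d10:-→d11:-→d12:-→d13:-→d14:-→d15:-→d16:-→d17:-→d18:-→d19:-→d20:-→d21:-→d22:-→d23:-→d24:-→d25:-→d26:-→d27:-→d28:H2  best=H2
  del 162.209.164.48/28 (clear depth 28)
  add 162.209.164.48/28 -> H2 at depth 28
  ? 178.64.0.18  path d0:H0→d1:-→d2:-→d3:-→d4:-→d5:-→d6:-→d7:-→d8:-→d9:-→d10:-→d11:-→d12:-→d13:H0→d14:-  best=H0
  add 162.209.0.0/16 -> H2 at depth 16
  add 178.67.78.32/28 -> H1 at depth 28
  ? 162.209.3.20  path d0:H0→d1:-→d2:-→d3:-→d4:-→d5:-→d6:-→d7:-→d8:-→d9:-→d10:-→d11:-→d12:-→d13:-→d14:-→d15:-→d16:H2  best=H2
  add 162.208.0.0/12 -> H2 at depth 12
  del 162.208.0.0/12 (clear depth 12)
  add 162.208.0.0/12 -> H0 at depth 12
  ? 178.64.0.15  path d0:H0→d1:-→d2:-→d3:-→d4:-→d5:-→d6:-→d7:-→d8:-→d9:-→d10:-→d11:-→d12:-→d13:H0→d14:-  best=H0
  ? 178.67.78.1  path d0:H0→d1:-→d2:-→d3:-→d4:-→d5:-→d6:-→d7:-→d8:-→d9:-→d10:-→d11:-→d12:-→d13:H0→d14:-→d15:-→d16:-→d17:-→d18:-→d19:-→d20:-→d21:-→d22:-→d23:-→d24:-→d25:-→d26:H2  best=H2
  ? 162.209.164.49  path d0:H0→d1:-→d2:-→d3:-→d4:-→d5:-→d6:-→d7:-→d8:-→d9:-→d10:-→d11:-→d12:H0→d13:-→d14:-→d15:-→d16:H2→d17:-→d18:-→d19:-→d20:-→d21:-→d22:-→d23:-→d24:-→d25:-→d26:-→d27:-→d28:H2  best=H2
  add 178.67.78.32/29 -> H2 at depth 29

== LOOKUPS ==
["H0","H2","H2","H2","H0","H2","H0","H2","H2"]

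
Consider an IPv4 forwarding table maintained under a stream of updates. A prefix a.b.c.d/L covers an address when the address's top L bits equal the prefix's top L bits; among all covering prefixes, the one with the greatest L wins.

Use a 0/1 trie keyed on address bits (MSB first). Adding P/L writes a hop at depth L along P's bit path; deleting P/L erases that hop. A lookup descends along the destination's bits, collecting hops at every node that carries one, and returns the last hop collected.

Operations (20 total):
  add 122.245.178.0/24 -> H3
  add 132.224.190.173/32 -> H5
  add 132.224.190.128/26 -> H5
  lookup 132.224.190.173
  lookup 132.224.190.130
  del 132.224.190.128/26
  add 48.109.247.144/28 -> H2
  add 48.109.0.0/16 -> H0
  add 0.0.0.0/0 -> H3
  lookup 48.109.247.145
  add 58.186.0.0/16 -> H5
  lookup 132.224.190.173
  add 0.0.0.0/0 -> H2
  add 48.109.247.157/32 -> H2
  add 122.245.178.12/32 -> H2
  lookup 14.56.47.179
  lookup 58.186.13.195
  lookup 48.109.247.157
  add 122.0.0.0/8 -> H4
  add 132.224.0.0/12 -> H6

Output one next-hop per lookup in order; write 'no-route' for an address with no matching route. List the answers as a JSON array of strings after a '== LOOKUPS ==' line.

Apply in order:
  add 122.245.178.0/24 -> H3 at depth 24
  add 132.224.190.173/32 -> H5 at depth 32
  add 132.224.190.128/26 -> H5 at depth 26
  ? 132.224.190.173  path d0:-→d1:-→d2:-→d3:-→d4:-→d5:-→d6:-→d7:-→d8:-→d9:-→d10:-→d11:-→d12:-→d13:-→d14:-→d15:-→d16:-→d17:-→d18:-→d19:-→d20:-→d21:-→d22:-→d23:-→d24:-→d25:-→d26:H5→d27:-→d28:-→d29:-→d30:-→d31:-→d32:H5  best=H5
  ? 132.224.190.130  path d0:-→d1:-→d2:-→d3:-→d4:-→d5:-→d6:-→d7:-→d8:-→d9:-→d10:-→d11:-→d12:-→d13:-→d14:-→d15:-→d16:-→d17:-→d18:-→d19:-→d20:-→d21:-→d22:-→d23:-→d24:-→d25:-→d26:H5  best=H5
  - 132.224.190.128/26 clear@26
  add 48.109.247.144/28 -> H2 at depth 28
  add 48.109.0.0/16 -> H0 at depth 16
  add 0.0.0.0/0 -> H3 at depth 0
  ? 48.109.247.145  path d0:H3→d1:-→d2:-→d3:-→d4:-→d5:-→d6:-→d7:-→d8:-→d9:-→d10:-→d11:-→d12:-→d13:-→d14:-→d15:-→d16:H0→d17:-→d18:-→d19:-→d20:-→d21:-→d22:-→d23:-→d24:-→d25:-→d26:-→d27:-→d28:H2  best=H2
  add 58.186.0.0/16 -> H5 at depth 16
  ? 132.224.190.173  path d0:H3→d1:-→d2:-→d3:-→d4:-→d5:-→d6:-→d7:-→d8:-→d9:-→d10:-→d11:-→d12:-→d13:-→d14:-→d15:-→d16:-→d17:-→d18:-→d19:-→d20:-→d21:-→d22:-→d23:-→d24:-→d25:-→d26:-→d27:-→d28:-→d29:-→d30:-→d31:-→d32:H5  best=H5
  add 0.0.0.0/0 -> H2 at depth 0
  add 48.109.247.157/32 -> H2 at depth 32
  add 122.245.178.12/32 -> H2 at depth 32
  ? 14.56.47.179  path d0:H2→d1:-→d2:-  best=H2
  ? 58.186.13.195  path d0:H2→d1:-→d2:-→d3:-→d4:-→d5:-→d6:-→d7:-→d8:-→d9:-→d10:-→d11:-→d12:-→d13:-→d14:-→d15:-→d16:H5  best=H5
  ? 48.109.247.157  path d0:H2→d1:-→d2:-→d3:-→d4:-→d5:-→d6:-→d7:-→d8:-→d9:-→d10:-→d11:-→d12:-→d13:-→d14:-→d15:-→d16:H0→d17:-→d18:-→d19:-→d20:-→d21:-→d22:-→d23:-→d24:-→d25:-→d26:-→d27:-→d28:H2→d29:-→d30:-→d31:-→d32:H2  best=H2
  add 122.0.0.0/8 -> H4 at depth 8
  add 132.224.0.0/12 -> H6 at depth 12

== LOOKUPS ==
["H5","H5","H2","H5","H2","H5","H2"]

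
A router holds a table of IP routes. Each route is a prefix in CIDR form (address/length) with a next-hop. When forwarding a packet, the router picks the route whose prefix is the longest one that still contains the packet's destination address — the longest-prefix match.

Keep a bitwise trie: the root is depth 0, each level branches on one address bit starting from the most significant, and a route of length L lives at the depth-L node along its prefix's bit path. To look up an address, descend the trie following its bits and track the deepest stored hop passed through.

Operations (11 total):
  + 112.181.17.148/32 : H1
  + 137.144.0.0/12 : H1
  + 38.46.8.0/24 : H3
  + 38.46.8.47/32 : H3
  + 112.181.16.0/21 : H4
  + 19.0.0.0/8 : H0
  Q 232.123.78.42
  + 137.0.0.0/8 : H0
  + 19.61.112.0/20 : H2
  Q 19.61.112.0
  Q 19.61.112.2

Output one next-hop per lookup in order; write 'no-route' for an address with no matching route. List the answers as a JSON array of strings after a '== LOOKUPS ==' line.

Trace:
  add 112.181.17.148/32 -> H1 at depth 32
  add 137.144.0.0/12 -> H1 at depth 12
  add 38.46.8.0/24 -> H3 at depth 24
  add 38.46.8.47/32 -> H3 at depth 32
  add 112.181.16.0/21 -> H4 at depth 21
  add 19.0.0.0/8 -> H0 at depth 8
  ? 232.123.78.42  path d0:-→d1:-  best=no-route
  add 137.0.0.0/8 -> H0 at depth 8
  add 19.61.112.0/20 -> H2 at depth 20
  ? 19.61.112.0  path d0:-→d1:-→d2:-→d3:-→d4:-→d5:-→d6:-→d7:-→d8:H0→d9:-→d10:-→d11:-→d12:-→d13:-→d14:-→d15:-→d16:-→d17:-→d18:-→d19:-→d20:H2  best=H2
  ? 19.61.112.2  path d0:-→d1:-→d2:-→d3:-→d4:-→d5:-→d6:-→d7:-→d8:H0→d9:-→d10:-→d11:-→d12:-→d13:-→d14:-→d15:-→d16:-→d17:-→d18:-→d19:-→d20:H2  best=H2

== LOOKUPS ==
["no-route","H2","H2"]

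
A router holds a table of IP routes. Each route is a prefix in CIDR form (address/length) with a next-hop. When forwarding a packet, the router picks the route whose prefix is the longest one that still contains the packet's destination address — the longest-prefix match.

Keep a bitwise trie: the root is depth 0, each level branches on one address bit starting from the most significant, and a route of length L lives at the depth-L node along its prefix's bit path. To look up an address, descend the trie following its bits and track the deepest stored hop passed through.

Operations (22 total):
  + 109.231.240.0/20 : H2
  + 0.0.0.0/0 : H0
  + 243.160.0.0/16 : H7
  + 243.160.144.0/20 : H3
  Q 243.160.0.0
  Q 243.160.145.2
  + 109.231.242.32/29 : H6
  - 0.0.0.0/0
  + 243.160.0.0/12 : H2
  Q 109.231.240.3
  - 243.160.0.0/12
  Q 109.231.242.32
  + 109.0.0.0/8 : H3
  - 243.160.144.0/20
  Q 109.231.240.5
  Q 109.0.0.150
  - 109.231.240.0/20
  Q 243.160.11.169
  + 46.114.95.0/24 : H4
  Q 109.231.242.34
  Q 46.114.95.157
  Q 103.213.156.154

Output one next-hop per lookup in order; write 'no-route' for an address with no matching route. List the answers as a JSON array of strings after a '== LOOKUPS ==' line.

Process each operation:
  add 109.231.240.0/20 -> H2 at depth 20
  add 0.0.0.0/0 -> H0 at depth 0
  add 243.160.0.0/16 -> H7 at depth 16
  add 243.160.144.0/20 -> H3 at depth 20
  lookup 243.160.0.0: bits 1111001110100000 walk d0:H0→d1:-→d2:-→d3:-→d4:-→d5:-→d6:-→d7:-→d8:-→d9:-→d10:-→d11:-→d12:-→d13:-→d14:-→d15:-→d16:H7 -> H7
  lookup 243.160.145.2: bits 11110011101000001001 walk d0:H0→d1:-→d2:-→d3:-→d4:-→d5:-→d6:-→d7:-→d8:-→d9:-→d10:-→d11:-→d12:-→d13:-→d14:-→d15:-→d16:H7→d17:-→d18:-→d19:-→d20:H3 -> H3
  add 109.231.242.32/29 -> H6 at depth 29
  del 0.0.0.0/0 (clear depth 0)
  add 243.160.0.0/12 -> H2 at depth 12
  lookup 109.231.240.3: bits 0110110111100111111100 walk d0:-→d1:-→d2:-→d3:-→d4:-→d5:-→d6:-→d7:-→d8:-→d9:-→d10:-→d11:-→d12:-→d13:-→d14:-→d15:-→d16:-→d17:-→d18:-→d19:-→d20:H2→d21:-→d22:- -> H2
  del 243.160.0.0/12 (clear depth 12)
  lookup 109.231.242.32: bits 01101101111001111111001000100 walk d0:-→d1:-→d2:-→d3:-→d4:-→d5:-→d6:-→d7:-→d8:-→d9:-→d10:-→d11:-→d12:-→d13:-→d14:-→d15:-→d16:-→d17:-→d18:-→d19:-→d20:H2→d21:-→d22:-→d23:-→d24:-→d25:-→d26:-→d27:-→d28:-→d29:H6 -> H6
  add 109.0.0.0/8 -> H3 at depth 8
  del 243.160.144.0/20 (clear depth 20)
  lookup 109.231.240.5: bits 0110110111100111111100 walk d0:-→d1:-→d2:-→d3:-→d4:-→d5:-→d6:-→d7:-→d8:H3→d9:-→d10:-→d11:-→d12:-→d13:-→d14:-→d15:-→d16:-→d17:-→d18:-→d19:-→d20:H2→d21:-→d22:- -> H2
  lookup 109.0.0.150: bits 01101101 walk d0:-→d1:-→d2:-→d3:-→d4:-→d5:-→d6:-→d7:-→d8:H3 -> H3
  del 109.231.240.0/20 (clear depth 20)
  lookup 243.160.11.169: bits 1111001110100000 walk d0:-→d1:-→d2:-→d3:-→d4:-→d5:-→d6:-→d7:-→d8:-→d9:-→d10:-→d11:-→d12:-→d13:-→d14:-→d15:-→d16:H7 -> H7
  add 46.114.95.0/24 -> H4 at depth 24
  lookup 109.231.242.34: bits 01101101111001111111001000100 walk d0:-→d1:-→d2:-→d3:-→d4:-→d5:-→d6:-→d7:-→d8:H3→d9:-→d10:-→d11:-→d12:-→d13:-→d14:-→d15:-→d16:-→d17:-→d18:-→d19:-→d20:-→d21:-→d22:-→d23:-→d24:-→d25:-→d26:-→d27:-→d28:-→d29:H6 -> H6
  lookup 46.114.95.157: bits 001011100111001001011111 walk d0:-→d1:-→d2:-→d3:-→d4:-→d5:-→d6:-→d7:-→d8:-→d9:-→d10:-→d11:-→d12:-→d13:-→d14:-→d15:-→d16:-→d17:-→d18:-→d19:-→d20:-→d21:-→d22:-→d23:-→d24:H4 -> H4
  lookup 103.213.156.154: bits 0110 walk d0:-→d1:-→d2:-→d3:-→d4:- -> no-route

== LOOKUPS ==
["H7","H3","H2","H6","H2","H3","H7","H6","H4","no-route"]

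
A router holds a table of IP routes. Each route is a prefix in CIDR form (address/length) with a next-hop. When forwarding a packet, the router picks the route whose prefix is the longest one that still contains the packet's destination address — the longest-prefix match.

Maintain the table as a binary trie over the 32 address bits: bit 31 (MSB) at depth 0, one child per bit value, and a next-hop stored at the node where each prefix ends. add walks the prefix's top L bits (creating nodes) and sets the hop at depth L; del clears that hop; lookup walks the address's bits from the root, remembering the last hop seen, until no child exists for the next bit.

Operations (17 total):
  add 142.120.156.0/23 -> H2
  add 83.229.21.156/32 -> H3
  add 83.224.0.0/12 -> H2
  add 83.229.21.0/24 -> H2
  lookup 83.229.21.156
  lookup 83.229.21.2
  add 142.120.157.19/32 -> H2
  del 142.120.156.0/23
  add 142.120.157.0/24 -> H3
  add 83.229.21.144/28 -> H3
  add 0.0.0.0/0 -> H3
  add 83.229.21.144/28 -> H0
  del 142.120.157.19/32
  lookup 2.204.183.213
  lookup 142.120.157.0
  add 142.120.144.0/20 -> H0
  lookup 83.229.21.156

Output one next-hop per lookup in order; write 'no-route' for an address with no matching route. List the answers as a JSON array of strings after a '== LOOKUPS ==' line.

Apply in order:
  add 142.120.156.0/23 -> H2 at depth 23
  add 83.229.21.156/32 -> H3 at depth 32
  add 83.224.0.0/12 -> H2 at depth 12
  add 83.229.21.0/24 -> H2 at depth 24
  ? 83.229.21.156  path d0:-→d1:-→d2:-→d3:-→d4:-→d5:-→d6:-→d7:-→d8:-→d9:-→d10:-→d11:-→d12:H2→d13:-→d14:-→d15:-→d16:-→d17:-→d18:-→d19:-→d20:-→d21:-→d22:-→d23:-→d24:H2→d25:-→d26:-→d27:-→d28:-→d29:-→d30:-→d31:-→d32:H3  best=H3
  ? 83.229.21.2  path d0:-→d1:-→d2:-→d3:-→d4:-→d5:-→d6:-→d7:-→d8:-→d9:-→d10:-→d11:-→d12:H2→d13:-→d14:-→d15:-→d16:-→d17:-→d18:-→d19:-→d20:-→d21:-→d22:-→d23:-→d24:H2  best=H2
  add 142.120.157.19/32 -> H2 at depth 32
  - 142.120.156.0/23 clear@23
  add 142.120.157.0/24 -> H3 at depth 24
  add 83.229.21.144/28 -> H3 at depth 28
  add 0.0.0.0/0 -> H3 at depth 0
  add 83.229.21.144/28 -> H0 at depth 28
  - 142.120.157.19/32 clear@32
  ? 2.204.183.213  path d0:H3→d1:-  best=H3
  ? 142.120.157.0  path d0:H3→d1:-→d2:-→d3:-→d4:-→d5:-→d6:-→d7:-→d8:-→d9:-→d10:-→d11:-→d12:-→d13:-→d14:-→d15:-→d16:-→d17:-→d18:-→d19:-→d20:-→d21:-→d22:-→d23:-→d24:H3→d25:-→d26:-→d27:-  best=H3
  add 142.120.144.0/20 -> H0 at depth 20
  ? 83.229.21.156  path d0:H3→d1:-→d2:-→d3:-→d4:-→d5:-→d6:-→d7:-→d8:-→d9:-→d10:-→d11:-→d12:H2→d13:-→d14:-→d15:-→d16:-→d17:-→d18:-→d19:-→d20:-→d21:-→d22:-→d23:-→d24:H2→d25:-→d26:-→d27:-→d28:H0→d29:-→d30:-→d31:-→d32:H3  best=H3

== LOOKUPS ==
["H3","H2","H3","H3","H3"]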